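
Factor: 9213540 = 2^2*3^1*5^1*7^1*21937^1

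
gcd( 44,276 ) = 4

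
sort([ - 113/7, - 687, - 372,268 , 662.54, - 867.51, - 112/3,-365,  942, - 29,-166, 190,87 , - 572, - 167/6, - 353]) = [ - 867.51 , - 687, - 572, - 372, - 365,-353,-166, - 112/3, - 29, - 167/6, - 113/7,87,190,268, 662.54, 942] 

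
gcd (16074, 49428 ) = 18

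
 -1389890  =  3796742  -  5186632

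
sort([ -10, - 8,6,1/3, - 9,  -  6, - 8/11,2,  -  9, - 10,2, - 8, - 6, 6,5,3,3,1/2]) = [ - 10, - 10, - 9, - 9, - 8,-8 , - 6, - 6, - 8/11,1/3, 1/2  ,  2,2,3, 3,  5,6, 6 ]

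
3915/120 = 261/8  =  32.62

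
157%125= 32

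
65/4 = 65/4 = 16.25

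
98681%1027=89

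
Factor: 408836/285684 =571/399 = 3^( - 1)*7^( - 1)* 19^ ( - 1) *571^1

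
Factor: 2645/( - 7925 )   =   - 529/1585 = - 5^( - 1)*23^2*317^( - 1)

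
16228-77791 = - 61563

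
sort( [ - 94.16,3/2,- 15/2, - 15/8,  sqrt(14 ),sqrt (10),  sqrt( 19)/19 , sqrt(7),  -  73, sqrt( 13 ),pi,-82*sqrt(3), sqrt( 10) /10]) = [ - 82*sqrt(3) , - 94.16, - 73,  -  15/2,-15/8, sqrt(19)/19,  sqrt(10)/10 , 3/2 , sqrt( 7) , pi,sqrt(10), sqrt(13),  sqrt( 14 )] 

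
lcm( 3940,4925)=19700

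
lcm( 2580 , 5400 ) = 232200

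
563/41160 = 563/41160 = 0.01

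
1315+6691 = 8006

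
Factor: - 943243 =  - 7^1 * 47^2*61^1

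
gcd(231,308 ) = 77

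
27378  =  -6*(  -  4563) 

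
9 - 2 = 7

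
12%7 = 5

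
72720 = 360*202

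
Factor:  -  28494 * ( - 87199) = 2^1 * 3^2*7^1*1583^1*12457^1 = 2484648306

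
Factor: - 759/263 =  - 3^1 * 11^1*23^1*263^( - 1) 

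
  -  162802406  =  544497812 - 707300218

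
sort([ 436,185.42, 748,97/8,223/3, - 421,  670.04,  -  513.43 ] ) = [-513.43, - 421,97/8,223/3, 185.42,436,670.04,748] 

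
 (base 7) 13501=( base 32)3is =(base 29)4am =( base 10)3676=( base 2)111001011100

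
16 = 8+8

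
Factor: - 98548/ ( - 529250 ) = 49274/264625 = 2^1*5^( - 3)*29^ ( - 1 ) *71^1*73^( - 1 )*347^1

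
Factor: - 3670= - 2^1*5^1*367^1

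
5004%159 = 75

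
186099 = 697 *267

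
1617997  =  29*55793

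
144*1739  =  250416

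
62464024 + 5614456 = 68078480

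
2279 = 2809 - 530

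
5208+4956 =10164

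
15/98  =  15/98 = 0.15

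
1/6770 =1/6770 = 0.00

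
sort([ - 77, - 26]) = [ - 77,-26]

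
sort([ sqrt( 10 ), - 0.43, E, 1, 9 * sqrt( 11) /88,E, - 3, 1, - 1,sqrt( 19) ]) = [-3, - 1, - 0.43, 9*sqrt( 11 )/88, 1,1,E,E,sqrt( 10 ),sqrt(19 ) ]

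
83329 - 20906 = 62423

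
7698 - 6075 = 1623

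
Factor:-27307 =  - 7^1*47^1*83^1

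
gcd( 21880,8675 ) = 5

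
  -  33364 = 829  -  34193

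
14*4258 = 59612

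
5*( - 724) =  - 3620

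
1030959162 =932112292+98846870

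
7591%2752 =2087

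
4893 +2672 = 7565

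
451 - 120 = 331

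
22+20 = 42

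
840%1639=840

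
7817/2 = 3908 + 1/2 = 3908.50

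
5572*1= 5572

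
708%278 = 152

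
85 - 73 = 12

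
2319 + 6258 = 8577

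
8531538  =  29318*291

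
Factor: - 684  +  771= 3^1*29^1 = 87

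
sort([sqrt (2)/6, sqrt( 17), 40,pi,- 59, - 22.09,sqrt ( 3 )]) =[  -  59,- 22.09, sqrt(2 )/6,sqrt(3),pi,sqrt(17), 40 ]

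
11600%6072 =5528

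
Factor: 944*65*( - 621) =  - 2^4*3^3*5^1*13^1*23^1*59^1 = - 38104560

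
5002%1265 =1207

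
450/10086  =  75/1681 =0.04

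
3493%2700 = 793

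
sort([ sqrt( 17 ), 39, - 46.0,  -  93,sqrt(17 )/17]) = [-93, - 46.0, sqrt ( 17)/17, sqrt(17),39]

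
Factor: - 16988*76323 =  - 2^2* 3^1 * 13^1*19^1 * 31^1 * 103^1 * 137^1 =- 1296575124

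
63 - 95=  - 32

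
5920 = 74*80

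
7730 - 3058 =4672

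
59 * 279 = 16461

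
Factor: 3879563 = 163^1 * 23801^1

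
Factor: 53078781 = 3^1*7^1*2527561^1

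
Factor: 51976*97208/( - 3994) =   -  2^5*29^1*73^1*89^1*419^1*1997^( - 1)  =  - 2526241504/1997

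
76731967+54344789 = 131076756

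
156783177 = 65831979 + 90951198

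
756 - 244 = 512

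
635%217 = 201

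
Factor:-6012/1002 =-6 = - 2^1*3^1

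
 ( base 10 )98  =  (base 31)35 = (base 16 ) 62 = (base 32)32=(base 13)77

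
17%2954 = 17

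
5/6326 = 5/6326 = 0.00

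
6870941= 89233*77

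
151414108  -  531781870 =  - 380367762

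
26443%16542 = 9901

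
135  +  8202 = 8337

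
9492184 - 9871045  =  -378861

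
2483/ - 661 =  - 2483/661 = - 3.76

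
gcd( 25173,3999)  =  3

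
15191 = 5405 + 9786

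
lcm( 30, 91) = 2730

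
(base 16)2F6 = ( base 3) 1001002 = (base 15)358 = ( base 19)21H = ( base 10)758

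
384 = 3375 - 2991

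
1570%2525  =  1570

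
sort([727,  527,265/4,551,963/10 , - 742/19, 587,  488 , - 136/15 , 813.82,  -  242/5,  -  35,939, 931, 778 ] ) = [ - 242/5,-742/19, - 35, - 136/15, 265/4 , 963/10,488,527,551 , 587, 727,  778, 813.82, 931,939 ] 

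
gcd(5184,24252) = 12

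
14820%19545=14820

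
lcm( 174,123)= 7134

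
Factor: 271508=2^2*103^1*659^1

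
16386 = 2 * 8193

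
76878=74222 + 2656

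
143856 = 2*71928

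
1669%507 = 148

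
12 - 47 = -35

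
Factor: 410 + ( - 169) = 241^1=241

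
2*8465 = 16930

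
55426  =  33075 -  - 22351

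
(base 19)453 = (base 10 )1542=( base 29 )1O5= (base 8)3006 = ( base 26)278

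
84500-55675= 28825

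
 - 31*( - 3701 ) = 114731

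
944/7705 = 944/7705 = 0.12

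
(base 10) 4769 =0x12a1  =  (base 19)d40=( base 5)123034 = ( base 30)58T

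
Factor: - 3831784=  -2^3 *11^1*43543^1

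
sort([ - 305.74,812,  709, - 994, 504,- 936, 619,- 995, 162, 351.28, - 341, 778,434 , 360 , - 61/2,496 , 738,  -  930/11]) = [ - 995,  -  994, - 936  , - 341, - 305.74, - 930/11, - 61/2,162,  351.28,360, 434,496 , 504,  619, 709 , 738,778, 812 ]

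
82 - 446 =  - 364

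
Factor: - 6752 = -2^5*211^1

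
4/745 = 4/745 = 0.01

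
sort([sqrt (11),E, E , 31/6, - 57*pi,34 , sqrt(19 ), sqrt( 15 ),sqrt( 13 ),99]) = [ - 57*pi,E,E, sqrt( 11), sqrt(13 ), sqrt (15),sqrt( 19 ),31/6, 34,99]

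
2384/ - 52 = -596/13 = -45.85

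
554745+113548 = 668293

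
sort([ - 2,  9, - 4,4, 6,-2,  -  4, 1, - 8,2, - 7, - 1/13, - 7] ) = [-8, - 7,- 7, - 4, - 4, -2,  -  2, - 1/13,  1, 2, 4, 6, 9]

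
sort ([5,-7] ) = [  -  7, 5]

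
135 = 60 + 75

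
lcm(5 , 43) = 215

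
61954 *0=0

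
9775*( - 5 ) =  - 48875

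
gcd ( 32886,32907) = 21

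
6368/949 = 6368/949 = 6.71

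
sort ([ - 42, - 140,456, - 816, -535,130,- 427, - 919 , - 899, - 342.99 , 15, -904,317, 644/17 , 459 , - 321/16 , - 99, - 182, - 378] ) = [  -  919, - 904 , - 899,  -  816, - 535, - 427,  -  378, - 342.99, - 182, - 140,- 99,-42, - 321/16, 15,644/17,130, 317 , 456 , 459]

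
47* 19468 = 914996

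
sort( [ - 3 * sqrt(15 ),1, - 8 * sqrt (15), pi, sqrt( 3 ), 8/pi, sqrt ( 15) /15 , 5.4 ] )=[ - 8 * sqrt ( 15 ),-3*sqrt(15 ), sqrt( 15 ) /15, 1  ,  sqrt (3), 8/pi, pi, 5.4]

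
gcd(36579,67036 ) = 1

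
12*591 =7092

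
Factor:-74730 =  - 2^1*3^1 *5^1*47^1*53^1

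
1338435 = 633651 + 704784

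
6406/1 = 6406 = 6406.00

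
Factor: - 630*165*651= -2^1*3^4 * 5^2*7^2*11^1*31^1 =-67671450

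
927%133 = 129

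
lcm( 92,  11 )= 1012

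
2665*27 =71955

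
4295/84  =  4295/84 = 51.13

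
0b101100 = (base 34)1a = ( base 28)1g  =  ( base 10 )44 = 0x2c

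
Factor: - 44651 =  - 44651^1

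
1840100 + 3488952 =5329052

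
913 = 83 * 11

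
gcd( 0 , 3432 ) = 3432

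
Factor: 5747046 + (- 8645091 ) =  - 2898045  =  - 3^3*5^1*21467^1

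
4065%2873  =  1192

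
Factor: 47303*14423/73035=682251169/73035=3^ ( - 3)*5^(-1) * 541^( - 1 )*14423^1 * 47303^1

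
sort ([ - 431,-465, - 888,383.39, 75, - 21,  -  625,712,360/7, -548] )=[ - 888, - 625, - 548, - 465,-431, - 21, 360/7,75,383.39,712 ]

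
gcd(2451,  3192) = 57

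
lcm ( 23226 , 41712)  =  2043888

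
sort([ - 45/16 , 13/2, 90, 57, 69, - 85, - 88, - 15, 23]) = [- 88,  -  85, - 15, - 45/16, 13/2, 23, 57, 69,90 ]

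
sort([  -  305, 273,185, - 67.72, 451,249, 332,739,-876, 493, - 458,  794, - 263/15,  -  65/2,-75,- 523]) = [-876, - 523,  -  458,  -  305, - 75, - 67.72, - 65/2, - 263/15, 185, 249, 273, 332, 451, 493 , 739,794 ] 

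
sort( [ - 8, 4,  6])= [ -8, 4,6 ] 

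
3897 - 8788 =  - 4891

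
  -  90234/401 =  -90234/401 = - 225.02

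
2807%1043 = 721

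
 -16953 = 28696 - 45649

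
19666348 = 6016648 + 13649700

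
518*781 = 404558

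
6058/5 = 1211 + 3/5 = 1211.60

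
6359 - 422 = 5937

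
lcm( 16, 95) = 1520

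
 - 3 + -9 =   -  12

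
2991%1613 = 1378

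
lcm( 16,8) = 16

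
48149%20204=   7741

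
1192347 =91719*13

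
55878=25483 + 30395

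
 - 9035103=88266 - 9123369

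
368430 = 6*61405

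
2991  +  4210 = 7201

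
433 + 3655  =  4088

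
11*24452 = 268972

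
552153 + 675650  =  1227803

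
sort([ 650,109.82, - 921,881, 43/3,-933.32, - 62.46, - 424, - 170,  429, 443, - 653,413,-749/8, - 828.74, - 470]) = [ - 933.32, - 921, - 828.74, - 653, - 470, - 424 , - 170, -749/8, - 62.46,43/3, 109.82, 413,429,443, 650,  881]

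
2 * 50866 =101732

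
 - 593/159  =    -  593/159=- 3.73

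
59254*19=1125826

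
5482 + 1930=7412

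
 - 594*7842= - 4658148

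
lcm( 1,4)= 4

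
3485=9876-6391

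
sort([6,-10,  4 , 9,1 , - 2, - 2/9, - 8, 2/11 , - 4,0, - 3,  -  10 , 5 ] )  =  [- 10 , - 10, - 8 , - 4, - 3 , - 2, - 2/9,0,2/11 , 1,  4, 5,6, 9]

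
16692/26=642 = 642.00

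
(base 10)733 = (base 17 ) 292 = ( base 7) 2065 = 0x2dd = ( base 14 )3A5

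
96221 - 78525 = 17696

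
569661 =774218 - 204557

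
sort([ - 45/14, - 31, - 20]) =[  -  31,  -  20, - 45/14 ] 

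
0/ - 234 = 0/1 = -0.00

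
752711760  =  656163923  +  96547837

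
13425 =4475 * 3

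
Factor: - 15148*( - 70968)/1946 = 76787376/139 =2^4*3^1*139^( - 1)*541^1*2957^1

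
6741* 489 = 3296349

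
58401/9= 6489=6489.00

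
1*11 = 11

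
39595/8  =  39595/8 = 4949.38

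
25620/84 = 305 = 305.00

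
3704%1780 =144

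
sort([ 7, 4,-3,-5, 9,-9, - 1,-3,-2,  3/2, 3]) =[ - 9,-5, - 3, - 3, - 2, - 1,  3/2,3, 4, 7,9]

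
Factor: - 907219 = - 827^1 * 1097^1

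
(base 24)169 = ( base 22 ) 1b3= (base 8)1331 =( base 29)p4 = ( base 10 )729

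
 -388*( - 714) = 277032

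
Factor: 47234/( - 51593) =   -  2^1*11^1*19^1*113^1*51593^ ( - 1) 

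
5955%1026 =825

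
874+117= 991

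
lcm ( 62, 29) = 1798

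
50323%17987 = 14349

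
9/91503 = 1/10167 = 0.00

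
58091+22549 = 80640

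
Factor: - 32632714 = -2^1*29^1 * 562633^1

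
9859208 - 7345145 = 2514063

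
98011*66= 6468726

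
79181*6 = 475086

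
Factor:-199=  - 199^1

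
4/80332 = 1/20083 = 0.00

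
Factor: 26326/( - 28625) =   -  2^1*5^( -3 )*229^( - 1)*13163^1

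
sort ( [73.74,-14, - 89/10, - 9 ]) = [ - 14,  -  9, - 89/10, 73.74 ] 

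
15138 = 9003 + 6135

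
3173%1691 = 1482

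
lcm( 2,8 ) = 8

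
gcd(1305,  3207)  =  3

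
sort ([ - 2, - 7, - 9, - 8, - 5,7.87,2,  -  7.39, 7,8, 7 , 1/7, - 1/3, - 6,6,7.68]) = [ - 9,-8, - 7.39, -7, - 6, - 5, - 2 ,-1/3, 1/7, 2, 6,7, 7, 7.68,  7.87,8 ]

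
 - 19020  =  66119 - 85139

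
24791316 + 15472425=40263741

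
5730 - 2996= 2734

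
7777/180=7777/180 = 43.21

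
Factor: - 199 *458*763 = - 2^1 * 7^1*109^1*199^1*229^1 = -  69541346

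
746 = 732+14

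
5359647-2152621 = 3207026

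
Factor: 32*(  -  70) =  -2^6*  5^1*7^1= - 2240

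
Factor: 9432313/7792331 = 11^2 * 23^( - 1) * 43^( - 1 )*137^1*569^1*7879^( - 1 )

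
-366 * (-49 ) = 17934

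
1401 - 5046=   -  3645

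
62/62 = 1 = 1.00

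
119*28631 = 3407089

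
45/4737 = 15/1579=0.01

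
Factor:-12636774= - 2^1 * 3^2*41^1*17123^1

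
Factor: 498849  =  3^1*13^1 * 12791^1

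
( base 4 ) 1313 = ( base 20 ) 5J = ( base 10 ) 119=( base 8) 167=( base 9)142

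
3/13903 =3/13903 =0.00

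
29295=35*837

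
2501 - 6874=  -  4373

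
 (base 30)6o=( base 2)11001100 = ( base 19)ae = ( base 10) 204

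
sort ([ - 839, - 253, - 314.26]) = [ - 839,-314.26, - 253] 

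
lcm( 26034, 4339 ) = 26034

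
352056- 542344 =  - 190288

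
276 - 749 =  - 473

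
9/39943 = 9/39943 = 0.00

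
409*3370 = 1378330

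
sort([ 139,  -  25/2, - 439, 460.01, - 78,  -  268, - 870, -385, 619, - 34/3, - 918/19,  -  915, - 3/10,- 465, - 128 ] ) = [-915, - 870,-465, - 439,- 385, - 268, - 128, - 78 , - 918/19, - 25/2, - 34/3,- 3/10, 139, 460.01 , 619] 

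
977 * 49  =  47873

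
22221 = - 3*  (- 7407 )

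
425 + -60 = 365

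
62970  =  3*20990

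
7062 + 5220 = 12282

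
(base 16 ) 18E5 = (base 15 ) 1d4d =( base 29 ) 7GM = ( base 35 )573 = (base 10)6373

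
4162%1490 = 1182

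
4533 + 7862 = 12395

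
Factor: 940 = 2^2*5^1  *  47^1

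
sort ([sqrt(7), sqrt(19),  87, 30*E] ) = [ sqrt( 7 ), sqrt( 19 ),30*E, 87 ]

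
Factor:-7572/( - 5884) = 3^1*631^1*1471^( - 1 )=1893/1471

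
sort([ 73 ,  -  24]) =[ - 24,73]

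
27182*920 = 25007440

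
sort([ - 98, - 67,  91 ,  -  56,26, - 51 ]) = [ - 98,  -  67, - 56, - 51,26,91 ] 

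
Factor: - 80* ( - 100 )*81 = 2^6 * 3^4 *5^3 = 648000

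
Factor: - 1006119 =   -  3^2 * 111791^1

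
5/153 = 5/153 = 0.03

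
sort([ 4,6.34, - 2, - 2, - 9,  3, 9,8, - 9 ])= [-9, - 9, - 2, - 2,3,4, 6.34,8,  9 ] 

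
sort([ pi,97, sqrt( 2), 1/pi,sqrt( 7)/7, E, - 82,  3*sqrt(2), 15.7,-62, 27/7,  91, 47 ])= [ - 82, - 62, 1/pi, sqrt( 7)/7, sqrt ( 2),E, pi, 27/7,3 * sqrt( 2), 15.7, 47, 91 , 97] 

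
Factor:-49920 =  - 2^8*  3^1*5^1*13^1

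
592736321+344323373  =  937059694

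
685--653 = 1338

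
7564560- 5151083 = 2413477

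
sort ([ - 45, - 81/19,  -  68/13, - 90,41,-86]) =[ - 90,  -  86 , -45 ,  -  68/13, - 81/19,  41] 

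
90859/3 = 90859/3= 30286.33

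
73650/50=1473 = 1473.00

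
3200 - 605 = 2595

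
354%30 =24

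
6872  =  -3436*( - 2 ) 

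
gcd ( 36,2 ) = 2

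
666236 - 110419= 555817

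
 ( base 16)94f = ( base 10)2383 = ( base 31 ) 2er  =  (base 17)843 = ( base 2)100101001111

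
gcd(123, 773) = 1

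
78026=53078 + 24948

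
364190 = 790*461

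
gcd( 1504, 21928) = 8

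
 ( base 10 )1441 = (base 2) 10110100001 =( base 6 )10401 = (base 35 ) 166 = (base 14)74d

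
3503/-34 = -104 +33/34 = -103.03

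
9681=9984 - 303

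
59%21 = 17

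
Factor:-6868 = -2^2  *  17^1*101^1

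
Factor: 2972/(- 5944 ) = - 2^( - 1 ) = -1/2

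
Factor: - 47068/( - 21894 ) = 574/267  =  2^1*3^(-1)*7^1*41^1 * 89^( - 1 )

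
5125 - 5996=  - 871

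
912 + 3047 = 3959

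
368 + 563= 931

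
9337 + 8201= 17538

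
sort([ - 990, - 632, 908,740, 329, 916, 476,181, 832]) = [ - 990, - 632, 181, 329, 476,740, 832, 908,916] 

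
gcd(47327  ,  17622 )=1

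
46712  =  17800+28912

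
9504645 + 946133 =10450778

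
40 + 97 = 137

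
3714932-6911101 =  - 3196169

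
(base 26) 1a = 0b100100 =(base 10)36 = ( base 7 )51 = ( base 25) 1b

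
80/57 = 80/57 = 1.40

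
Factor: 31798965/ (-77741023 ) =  - 3^1*5^1*11^1*61^( - 1) * 439^2 * 467^( - 1 )*2729^( - 1 )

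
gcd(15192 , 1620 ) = 36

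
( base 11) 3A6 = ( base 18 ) 18B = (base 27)hk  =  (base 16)1df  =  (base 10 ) 479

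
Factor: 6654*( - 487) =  - 2^1*3^1*487^1*1109^1 = - 3240498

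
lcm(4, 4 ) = 4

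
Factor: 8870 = 2^1 * 5^1 * 887^1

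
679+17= 696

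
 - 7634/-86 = 3817/43 = 88.77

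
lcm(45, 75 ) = 225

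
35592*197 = 7011624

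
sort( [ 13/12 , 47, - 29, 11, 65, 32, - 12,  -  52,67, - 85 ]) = [-85,  -  52 , - 29, - 12, 13/12,11,32 , 47,65,67 ] 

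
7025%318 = 29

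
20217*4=80868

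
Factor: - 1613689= - 7^1*11^1*19^1*1103^1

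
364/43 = 364/43   =  8.47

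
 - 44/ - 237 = 44/237 = 0.19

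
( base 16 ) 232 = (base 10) 562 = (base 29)JB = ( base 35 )g2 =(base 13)343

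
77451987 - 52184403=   25267584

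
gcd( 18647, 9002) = 643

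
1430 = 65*22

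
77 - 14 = 63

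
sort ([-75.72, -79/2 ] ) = [ - 75.72 , - 79/2]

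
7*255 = 1785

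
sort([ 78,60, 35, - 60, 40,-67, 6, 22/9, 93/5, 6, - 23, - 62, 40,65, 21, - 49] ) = [ - 67, - 62, - 60, - 49,  -  23, 22/9, 6,6, 93/5, 21,35, 40, 40, 60,65, 78 ] 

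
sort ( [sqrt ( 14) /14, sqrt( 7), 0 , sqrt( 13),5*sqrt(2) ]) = [0,  sqrt(14 ) /14,sqrt( 7),sqrt(13), 5*sqrt (2)] 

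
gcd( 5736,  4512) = 24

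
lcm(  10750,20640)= 516000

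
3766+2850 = 6616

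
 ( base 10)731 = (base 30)OB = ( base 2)1011011011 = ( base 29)P6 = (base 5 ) 10411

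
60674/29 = 2092 + 6/29 = 2092.21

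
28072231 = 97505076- 69432845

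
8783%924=467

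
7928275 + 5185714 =13113989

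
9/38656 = 9/38656 = 0.00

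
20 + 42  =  62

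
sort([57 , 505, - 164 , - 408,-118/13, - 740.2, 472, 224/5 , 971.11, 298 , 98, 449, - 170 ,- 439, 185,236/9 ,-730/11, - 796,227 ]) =[ - 796, - 740.2,-439 , - 408, - 170, - 164, - 730/11,-118/13,236/9,  224/5, 57,  98, 185,  227,  298,  449,472 , 505,971.11] 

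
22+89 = 111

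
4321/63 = 4321/63 =68.59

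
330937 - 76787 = 254150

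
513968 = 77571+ 436397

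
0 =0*248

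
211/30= 7 + 1/30 =7.03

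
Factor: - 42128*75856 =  - 3195661568 = -2^8*11^1*431^1*2633^1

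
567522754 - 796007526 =  -  228484772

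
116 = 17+99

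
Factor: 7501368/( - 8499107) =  - 2^3*3^1*7^1 * 227^(- 1)*37441^( - 1 ) *44651^1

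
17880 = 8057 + 9823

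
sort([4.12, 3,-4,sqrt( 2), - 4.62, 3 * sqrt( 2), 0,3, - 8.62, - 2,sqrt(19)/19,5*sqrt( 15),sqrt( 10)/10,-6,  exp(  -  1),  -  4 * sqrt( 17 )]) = [-4 * sqrt(17 ), - 8.62,  -  6, - 4.62, - 4,-2, 0, sqrt(19 )/19, sqrt( 10 )/10,exp (-1 ) , sqrt ( 2 ),  3 , 3, 4.12, 3*sqrt ( 2), 5*sqrt(15) ]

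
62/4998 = 31/2499  =  0.01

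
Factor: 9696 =2^5* 3^1* 101^1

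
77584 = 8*9698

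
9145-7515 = 1630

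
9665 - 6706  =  2959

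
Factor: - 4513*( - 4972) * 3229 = 2^2 * 11^1*113^1*3229^1*4513^1 = 72454355644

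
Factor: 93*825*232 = 17800200=2^3*3^2*5^2*11^1 *29^1*31^1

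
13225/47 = 281 + 18/47  =  281.38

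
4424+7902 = 12326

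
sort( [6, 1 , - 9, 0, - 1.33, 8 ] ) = [ - 9, - 1.33, 0,  1,  6,8 ] 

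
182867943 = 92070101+90797842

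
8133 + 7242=15375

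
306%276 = 30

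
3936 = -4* (-984 ) 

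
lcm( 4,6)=12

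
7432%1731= 508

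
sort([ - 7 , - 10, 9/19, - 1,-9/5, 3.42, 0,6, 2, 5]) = [ - 10 , - 7, - 9/5, -1, 0, 9/19,  2,3.42, 5, 6 ] 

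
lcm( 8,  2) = 8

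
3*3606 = 10818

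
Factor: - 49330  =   - 2^1 * 5^1*4933^1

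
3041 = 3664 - 623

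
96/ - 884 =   -  1 + 197/221  =  -  0.11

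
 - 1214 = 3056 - 4270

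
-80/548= -20/137  =  - 0.15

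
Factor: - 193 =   -  193^1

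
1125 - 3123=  - 1998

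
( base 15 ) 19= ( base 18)16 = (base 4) 120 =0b11000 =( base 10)24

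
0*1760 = 0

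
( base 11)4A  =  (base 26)22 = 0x36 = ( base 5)204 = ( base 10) 54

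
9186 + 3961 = 13147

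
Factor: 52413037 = 47^1*157^1*7103^1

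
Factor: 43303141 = 7^1* 6186163^1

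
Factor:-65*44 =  - 2860 = - 2^2* 5^1 * 11^1*13^1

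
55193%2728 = 633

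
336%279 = 57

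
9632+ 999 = 10631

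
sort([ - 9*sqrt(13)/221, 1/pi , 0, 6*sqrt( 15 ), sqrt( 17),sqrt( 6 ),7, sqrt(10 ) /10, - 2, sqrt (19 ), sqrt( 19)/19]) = [ - 2, - 9*sqrt ( 13) /221,0,  sqrt( 19)/19,sqrt( 10 )/10, 1/pi, sqrt(6),sqrt( 17 ),sqrt( 19),  7,6*sqrt ( 15)] 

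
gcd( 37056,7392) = 96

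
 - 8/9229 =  - 1 + 9221/9229 = -0.00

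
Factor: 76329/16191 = 33/7=3^1*7^( - 1)*11^1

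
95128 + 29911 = 125039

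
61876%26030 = 9816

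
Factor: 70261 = 17^1*4133^1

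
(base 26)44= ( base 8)154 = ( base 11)99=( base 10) 108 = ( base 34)36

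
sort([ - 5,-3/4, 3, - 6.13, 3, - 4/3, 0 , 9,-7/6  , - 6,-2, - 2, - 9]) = [ - 9, - 6.13, - 6,  -  5,-2, - 2, - 4/3, - 7/6, - 3/4,  0,  3, 3,9 ] 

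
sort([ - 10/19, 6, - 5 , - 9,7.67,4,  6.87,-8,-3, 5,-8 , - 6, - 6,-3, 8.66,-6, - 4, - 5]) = [-9, - 8,-8, - 6,-6, - 6, - 5, - 5, - 4, - 3,-3, - 10/19, 4, 5,6, 6.87,7.67,8.66 ] 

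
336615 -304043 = 32572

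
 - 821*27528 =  - 22600488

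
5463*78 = 426114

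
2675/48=55 + 35/48 = 55.73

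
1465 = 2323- 858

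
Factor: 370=2^1*5^1*37^1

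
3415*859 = 2933485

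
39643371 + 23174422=62817793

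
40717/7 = 40717/7 = 5816.71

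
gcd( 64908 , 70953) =3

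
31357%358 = 211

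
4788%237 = 48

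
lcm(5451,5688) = 130824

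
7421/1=7421 = 7421.00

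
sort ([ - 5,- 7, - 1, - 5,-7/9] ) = [ - 7, - 5 , - 5, - 1,  -  7/9 ]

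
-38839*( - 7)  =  271873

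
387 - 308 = 79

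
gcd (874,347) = 1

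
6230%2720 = 790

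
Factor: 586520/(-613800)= - 43/45 = - 3^( - 2 )*5^( - 1 ) * 43^1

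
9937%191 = 5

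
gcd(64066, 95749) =1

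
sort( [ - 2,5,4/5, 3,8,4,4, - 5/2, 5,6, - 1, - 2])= [ - 5/2,  -  2, - 2, - 1, 4/5,3, 4, 4,5, 5,6,8 ]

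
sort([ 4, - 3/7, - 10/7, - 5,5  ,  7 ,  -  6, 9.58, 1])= [- 6, - 5,-10/7, - 3/7 , 1, 4, 5, 7, 9.58]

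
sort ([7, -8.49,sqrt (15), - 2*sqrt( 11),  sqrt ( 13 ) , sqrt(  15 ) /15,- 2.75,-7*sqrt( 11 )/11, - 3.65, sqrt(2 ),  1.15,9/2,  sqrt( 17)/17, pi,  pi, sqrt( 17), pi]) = [ - 8.49, - 2*sqrt( 11), - 3.65, - 2.75, - 7*sqrt (11 ) /11, sqrt( 17 )/17,sqrt (15)/15,  1.15,sqrt(2),  pi,pi, pi, sqrt (13),sqrt(15) , sqrt( 17 ),  9/2 , 7 ] 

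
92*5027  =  462484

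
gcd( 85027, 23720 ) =1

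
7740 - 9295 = - 1555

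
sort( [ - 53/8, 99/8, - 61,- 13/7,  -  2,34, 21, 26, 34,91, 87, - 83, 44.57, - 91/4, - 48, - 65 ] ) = [ - 83, - 65, - 61 ,-48,-91/4, - 53/8, - 2, - 13/7 , 99/8,21, 26, 34, 34, 44.57,87, 91 ]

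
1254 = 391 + 863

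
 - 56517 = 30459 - 86976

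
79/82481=79/82481 = 0.00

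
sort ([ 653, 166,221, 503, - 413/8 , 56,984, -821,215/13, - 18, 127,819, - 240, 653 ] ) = [ -821, - 240, - 413/8, -18,215/13,  56, 127,  166, 221, 503,653, 653,819,984 ] 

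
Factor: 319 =11^1*29^1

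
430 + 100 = 530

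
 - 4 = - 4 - 0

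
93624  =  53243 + 40381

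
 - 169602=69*( - 2458)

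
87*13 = 1131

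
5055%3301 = 1754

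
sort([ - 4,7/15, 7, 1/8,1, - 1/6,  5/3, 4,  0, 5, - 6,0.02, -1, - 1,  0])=[ - 6 , - 4, - 1,-1, - 1/6,  0,0, 0.02, 1/8,  7/15 , 1,5/3, 4,5,  7 ] 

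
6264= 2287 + 3977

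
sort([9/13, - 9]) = [ - 9,9/13]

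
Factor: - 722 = -2^1*19^2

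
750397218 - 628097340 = 122299878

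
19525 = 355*55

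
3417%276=105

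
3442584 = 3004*1146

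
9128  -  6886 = 2242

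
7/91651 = 1/13093 = 0.00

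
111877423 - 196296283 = -84418860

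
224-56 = 168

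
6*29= 174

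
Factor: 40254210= 2^1*3^2*5^1*41^1*10909^1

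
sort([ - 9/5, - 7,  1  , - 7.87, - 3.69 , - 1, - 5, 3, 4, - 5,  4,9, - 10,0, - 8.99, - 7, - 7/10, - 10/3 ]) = [ - 10,  -  8.99, - 7.87,-7, - 7, - 5, - 5, - 3.69, - 10/3,-9/5, - 1, - 7/10, 0,1, 3 , 4, 4, 9 ] 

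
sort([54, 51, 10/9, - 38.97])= [-38.97,10/9,  51,54] 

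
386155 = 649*595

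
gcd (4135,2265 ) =5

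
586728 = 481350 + 105378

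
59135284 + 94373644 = 153508928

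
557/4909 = 557/4909= 0.11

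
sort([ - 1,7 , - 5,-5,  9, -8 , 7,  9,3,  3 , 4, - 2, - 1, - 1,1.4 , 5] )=[  -  8,-5,- 5,-2, - 1,-1,-1,1.4,3,3, 4,5 , 7 , 7 , 9,9 ] 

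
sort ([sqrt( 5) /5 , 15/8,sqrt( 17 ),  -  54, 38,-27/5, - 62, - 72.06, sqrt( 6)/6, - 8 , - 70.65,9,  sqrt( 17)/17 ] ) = [  -  72.06, - 70.65, - 62, - 54, - 8, - 27/5,sqrt( 17)/17, sqrt( 6)/6, sqrt( 5 ) /5, 15/8,sqrt( 17), 9,38]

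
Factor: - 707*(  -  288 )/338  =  2^4*3^2*7^1*13^( -2)*101^1= 101808/169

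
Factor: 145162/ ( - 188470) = - 181/235 = - 5^( - 1)*47^( - 1)*181^1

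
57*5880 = 335160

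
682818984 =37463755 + 645355229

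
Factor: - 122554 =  - 2^1*29^1*2113^1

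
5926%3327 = 2599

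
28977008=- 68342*( - 424)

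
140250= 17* 8250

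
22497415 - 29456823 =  -6959408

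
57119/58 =984+47/58 = 984.81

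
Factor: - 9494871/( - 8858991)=2952997^( - 1) * 3164957^1 = 3164957/2952997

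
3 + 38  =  41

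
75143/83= 75143/83 =905.34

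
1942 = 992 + 950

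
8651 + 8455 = 17106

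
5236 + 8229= 13465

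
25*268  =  6700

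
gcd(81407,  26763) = 1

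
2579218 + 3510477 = 6089695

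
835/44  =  835/44 = 18.98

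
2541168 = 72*35294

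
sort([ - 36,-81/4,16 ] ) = [ - 36, - 81/4,16]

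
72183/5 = 72183/5 = 14436.60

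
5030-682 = 4348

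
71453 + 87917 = 159370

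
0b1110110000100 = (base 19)11hd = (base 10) 7556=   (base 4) 1312010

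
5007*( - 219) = -1096533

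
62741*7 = 439187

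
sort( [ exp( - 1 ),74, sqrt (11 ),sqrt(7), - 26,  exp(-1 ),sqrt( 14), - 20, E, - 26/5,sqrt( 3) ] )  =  [ - 26, - 20, - 26/5 , exp( - 1 ), exp ( - 1 ),sqrt(  3 ),sqrt(7 ),E, sqrt(11),sqrt( 14),74]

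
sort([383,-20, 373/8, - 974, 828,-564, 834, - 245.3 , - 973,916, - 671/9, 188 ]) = [ - 974, - 973, - 564,- 245.3, - 671/9, - 20, 373/8, 188, 383 , 828,834 , 916]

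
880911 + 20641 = 901552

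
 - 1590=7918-9508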